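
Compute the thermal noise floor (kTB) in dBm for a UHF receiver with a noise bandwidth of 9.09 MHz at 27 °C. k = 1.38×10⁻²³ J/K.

−104.2 dBm

T = 27 °C + 273.15 = 300.15 K
P_n = kTB = 1.38×10⁻²³ × 300.15 × 9.09×10⁶ = 3.77×10⁻¹⁴ W
In dBm: 10 log₁₀(3.77×10⁻¹⁴ / 10⁻³) = −104.2 dBm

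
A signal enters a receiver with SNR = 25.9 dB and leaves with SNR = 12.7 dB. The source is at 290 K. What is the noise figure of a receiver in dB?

NF (dB) = SNR_in(dB) − SNR_out(dB) when the source is at T₀
NF = 25.9 − 12.7 = 13.2 dB

13.2 dB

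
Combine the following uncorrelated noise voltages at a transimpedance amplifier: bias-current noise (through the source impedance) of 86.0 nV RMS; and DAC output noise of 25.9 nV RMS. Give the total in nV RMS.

89.8 nV

Uncorrelated sources add in power (mean-square): V_tot = √(ΣV_i²)
V_tot = √[(8.60×10⁻⁸)² + (2.59×10⁻⁸)²] = 8.98×10⁻⁸ V = 89.8 nV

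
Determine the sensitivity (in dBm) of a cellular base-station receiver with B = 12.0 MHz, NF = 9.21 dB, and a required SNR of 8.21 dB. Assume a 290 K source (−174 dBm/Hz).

−85.8 dBm

Sensitivity = −174 + 10 log₁₀(B) + NF + SNR_min
= −174 + 70.79 + 9.21 + 8.21
= −85.79 dBm → −85.8 dBm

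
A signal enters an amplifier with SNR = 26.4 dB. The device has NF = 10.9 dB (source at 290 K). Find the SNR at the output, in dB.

By definition F = SNR_in/SNR_out, so in dB: SNR_out = SNR_in − NF
SNR_out = 26.4 − 10.9 = 15.5 dB

15.5 dB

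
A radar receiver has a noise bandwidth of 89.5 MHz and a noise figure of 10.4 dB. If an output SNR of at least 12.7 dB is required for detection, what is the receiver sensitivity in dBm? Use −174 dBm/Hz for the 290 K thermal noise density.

−71.4 dBm

Sensitivity = −174 + 10 log₁₀(B) + NF + SNR_min
= −174 + 79.52 + 10.4 + 12.7
= −71.38 dBm → −71.4 dBm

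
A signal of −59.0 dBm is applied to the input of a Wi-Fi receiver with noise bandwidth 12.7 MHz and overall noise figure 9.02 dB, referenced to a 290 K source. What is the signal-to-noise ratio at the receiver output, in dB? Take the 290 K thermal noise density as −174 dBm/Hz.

34.9 dB

Noise floor: N = −174 + 10 log₁₀(B) + NF
10 log₁₀(1.27×10⁷) = 71.04 dB
N = −174 + 71.04 + 9.02 = −93.94 dBm
SNR = P_sig − N = −59.0 − (−93.94) = 34.94 dB → 34.9 dB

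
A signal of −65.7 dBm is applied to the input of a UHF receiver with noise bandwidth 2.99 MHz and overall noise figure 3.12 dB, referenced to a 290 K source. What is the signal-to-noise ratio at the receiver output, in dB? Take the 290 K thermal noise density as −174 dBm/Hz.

Noise floor: N = −174 + 10 log₁₀(B) + NF
10 log₁₀(2.99×10⁶) = 64.76 dB
N = −174 + 64.76 + 3.12 = −106.12 dBm
SNR = P_sig − N = −65.7 − (−106.12) = 40.42 dB → 40.4 dB

40.4 dB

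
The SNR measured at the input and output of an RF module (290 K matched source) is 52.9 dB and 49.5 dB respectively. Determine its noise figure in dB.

3.4 dB

NF (dB) = SNR_in(dB) − SNR_out(dB) when the source is at T₀
NF = 52.9 − 49.5 = 3.4 dB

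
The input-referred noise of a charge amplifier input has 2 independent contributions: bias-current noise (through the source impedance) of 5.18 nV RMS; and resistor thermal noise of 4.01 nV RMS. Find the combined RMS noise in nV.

6.55 nV

Uncorrelated sources add in power (mean-square): V_tot = √(ΣV_i²)
V_tot = √[(5.18×10⁻⁹)² + (4.01×10⁻⁹)²] = 6.55×10⁻⁹ V = 6.55 nV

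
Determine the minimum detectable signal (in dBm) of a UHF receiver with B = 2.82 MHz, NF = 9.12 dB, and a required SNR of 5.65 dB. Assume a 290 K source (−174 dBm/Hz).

−94.7 dBm

Sensitivity = −174 + 10 log₁₀(B) + NF + SNR_min
= −174 + 64.5 + 9.12 + 5.65
= −94.73 dBm → −94.7 dBm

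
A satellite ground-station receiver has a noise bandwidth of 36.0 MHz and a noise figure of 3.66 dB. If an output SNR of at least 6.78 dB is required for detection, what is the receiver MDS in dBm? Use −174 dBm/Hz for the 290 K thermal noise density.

Sensitivity = −174 + 10 log₁₀(B) + NF + SNR_min
= −174 + 75.56 + 3.66 + 6.78
= −88.00 dBm → −88.0 dBm

−88.0 dBm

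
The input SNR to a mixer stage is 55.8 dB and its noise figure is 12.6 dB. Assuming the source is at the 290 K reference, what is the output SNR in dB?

By definition F = SNR_in/SNR_out, so in dB: SNR_out = SNR_in − NF
SNR_out = 55.8 − 12.6 = 43.2 dB

43.2 dB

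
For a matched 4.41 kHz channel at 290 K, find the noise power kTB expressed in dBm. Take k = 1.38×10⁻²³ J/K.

−137.5 dBm

P_n = kTB = 1.38×10⁻²³ × 290 × 4.41×10³ = 1.76×10⁻¹⁷ W
In dBm: 10 log₁₀(1.76×10⁻¹⁷ / 10⁻³) = −137.5 dBm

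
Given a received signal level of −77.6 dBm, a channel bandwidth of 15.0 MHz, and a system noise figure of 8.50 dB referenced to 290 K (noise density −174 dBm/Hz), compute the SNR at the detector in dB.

Noise floor: N = −174 + 10 log₁₀(B) + NF
10 log₁₀(1.50×10⁷) = 71.76 dB
N = −174 + 71.76 + 8.50 = −93.74 dBm
SNR = P_sig − N = −77.6 − (−93.74) = 16.14 dB → 16.1 dB

16.1 dB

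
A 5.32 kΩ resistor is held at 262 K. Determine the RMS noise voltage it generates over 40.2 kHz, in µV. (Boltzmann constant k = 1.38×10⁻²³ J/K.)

V_n = √(4kTRB)
4kTRB = 4 × 1.38×10⁻²³ × 262 × 5.32×10³ × 4.02×10⁴ = 3.09×10⁻¹² V²
V_n = √(3.09×10⁻¹²) = 1.76×10⁻⁶ V = 1.76 µV

1.76 µV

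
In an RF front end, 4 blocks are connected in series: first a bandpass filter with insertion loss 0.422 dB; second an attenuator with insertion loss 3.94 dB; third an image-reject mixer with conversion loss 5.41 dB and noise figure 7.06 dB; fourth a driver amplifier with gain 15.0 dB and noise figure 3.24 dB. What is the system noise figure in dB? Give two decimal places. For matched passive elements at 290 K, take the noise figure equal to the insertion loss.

Convert to linear (a loss of L dB is a gain of −L dB): F_i = 10^(NF_i/10), G_i = 10^(G_i,dB/10)
  Stage 1: F_1 = 10^(0.422/10) = 1.102, G_1 = 10^(−0.422/10) = 0.9074
  Stage 2: F_2 = 10^(3.94/10) = 2.477, G_2 = 10^(−3.94/10) = 0.4036
  Stage 3: F_3 = 10^(7.06/10) = 5.082, G_3 = 10^(−5.41/10) = 0.2877
  Stage 4: F_4 = 10^(3.24/10) = 2.109, G_4 = 10^(15.0/10) = 31.62
Friis cascade:
  F = 1.102 + (2.477 − 1)/0.9074 + (5.082 − 1)/0.3663 + (2.109 − 1)/0.1054 = 24.39
NF = 10 log₁₀(24.39) = 13.87 dB

13.87 dB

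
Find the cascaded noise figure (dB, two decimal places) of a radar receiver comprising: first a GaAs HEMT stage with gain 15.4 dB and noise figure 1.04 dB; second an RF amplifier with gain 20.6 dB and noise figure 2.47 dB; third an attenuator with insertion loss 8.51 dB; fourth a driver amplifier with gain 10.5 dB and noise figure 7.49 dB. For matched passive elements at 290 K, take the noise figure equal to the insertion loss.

1.15 dB

Convert to linear (a loss of L dB is a gain of −L dB): F_i = 10^(NF_i/10), G_i = 10^(G_i,dB/10)
  Stage 1: F_1 = 10^(1.04/10) = 1.271, G_1 = 10^(15.4/10) = 34.67
  Stage 2: F_2 = 10^(2.47/10) = 1.766, G_2 = 10^(20.6/10) = 114.8
  Stage 3: F_3 = 10^(8.51/10) = 7.096, G_3 = 10^(−8.51/10) = 0.1409
  Stage 4: F_4 = 10^(7.49/10) = 5.610, G_4 = 10^(10.5/10) = 11.22
Friis cascade:
  F = 1.271 + (1.766 − 1)/34.67 + (7.096 − 1)/3981 + (5.610 − 1)/561.0 = 1.302
NF = 10 log₁₀(1.302) = 1.15 dB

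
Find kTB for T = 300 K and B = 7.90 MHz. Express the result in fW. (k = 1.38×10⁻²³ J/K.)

P_n = kTB = 1.38×10⁻²³ × 300 × 7.90×10⁶ = 3.27×10⁻¹⁴ W = 32.7 fW

32.7 fW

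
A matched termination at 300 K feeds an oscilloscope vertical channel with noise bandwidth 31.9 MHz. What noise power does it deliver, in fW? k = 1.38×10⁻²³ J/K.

132 fW

P_n = kTB = 1.38×10⁻²³ × 300 × 3.19×10⁷ = 1.32×10⁻¹³ W = 132 fW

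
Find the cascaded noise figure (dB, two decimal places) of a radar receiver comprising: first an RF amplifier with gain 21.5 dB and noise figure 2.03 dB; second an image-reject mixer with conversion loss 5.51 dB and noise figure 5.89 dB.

Convert to linear (a loss of L dB is a gain of −L dB): F_i = 10^(NF_i/10), G_i = 10^(G_i,dB/10)
  Stage 1: F_1 = 10^(2.03/10) = 1.596, G_1 = 10^(21.5/10) = 141.3
  Stage 2: F_2 = 10^(5.89/10) = 3.882, G_2 = 10^(−5.51/10) = 0.2812
Friis cascade:
  F = 1.596 + (3.882 − 1)/141.3 = 1.616
NF = 10 log₁₀(1.616) = 2.09 dB

2.09 dB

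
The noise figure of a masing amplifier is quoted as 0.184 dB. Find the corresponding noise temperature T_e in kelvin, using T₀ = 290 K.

12.6 K

F = 10^(0.184/10) = 1.04328
T_e = (F − 1)·T₀ = (1.04328 − 1) × 290 = 12.6 K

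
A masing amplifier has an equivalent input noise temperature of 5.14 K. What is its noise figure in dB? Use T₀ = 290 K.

0.076 dB

F = 1 + T_e/T₀ = 1 + 5.14/290 = 1.01772
NF = 10 log₁₀(1.01772) = 0.076 dB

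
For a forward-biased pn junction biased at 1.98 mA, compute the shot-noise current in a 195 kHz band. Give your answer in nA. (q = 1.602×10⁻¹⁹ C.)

11.1 nA

I_n = √(2qI·B)
2qI·B = 2 × 1.602×10⁻¹⁹ × 1.98×10⁻³ × 1.95×10⁵ = 1.24×10⁻¹⁶ A²
I_n = √(1.24×10⁻¹⁶) = 1.11×10⁻⁸ A = 11.1 nA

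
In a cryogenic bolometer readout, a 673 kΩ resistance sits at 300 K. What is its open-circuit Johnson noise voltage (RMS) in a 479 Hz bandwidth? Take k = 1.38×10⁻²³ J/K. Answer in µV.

2.31 µV

V_n = √(4kTRB)
4kTRB = 4 × 1.38×10⁻²³ × 300 × 6.73×10⁵ × 4.79×10² = 5.34×10⁻¹² V²
V_n = √(5.34×10⁻¹²) = 2.31×10⁻⁶ V = 2.31 µV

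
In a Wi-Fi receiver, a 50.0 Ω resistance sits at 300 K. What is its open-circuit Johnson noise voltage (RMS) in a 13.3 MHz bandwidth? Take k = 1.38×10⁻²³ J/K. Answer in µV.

V_n = √(4kTRB)
4kTRB = 4 × 1.38×10⁻²³ × 300 × 5.00×10¹ × 1.33×10⁷ = 1.10×10⁻¹¹ V²
V_n = √(1.10×10⁻¹¹) = 3.32×10⁻⁶ V = 3.32 µV

3.32 µV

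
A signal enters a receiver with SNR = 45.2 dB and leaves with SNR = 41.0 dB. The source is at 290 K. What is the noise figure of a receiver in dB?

4.2 dB

NF (dB) = SNR_in(dB) − SNR_out(dB) when the source is at T₀
NF = 45.2 − 41.0 = 4.2 dB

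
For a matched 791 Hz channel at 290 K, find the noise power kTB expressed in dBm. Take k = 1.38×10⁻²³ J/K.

−145.0 dBm

P_n = kTB = 1.38×10⁻²³ × 290 × 7.91×10² = 3.17×10⁻¹⁸ W
In dBm: 10 log₁₀(3.17×10⁻¹⁸ / 10⁻³) = −145.0 dBm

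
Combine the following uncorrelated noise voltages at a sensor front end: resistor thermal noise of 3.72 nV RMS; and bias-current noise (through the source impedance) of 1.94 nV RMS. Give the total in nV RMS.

Uncorrelated sources add in power (mean-square): V_tot = √(ΣV_i²)
V_tot = √[(3.72×10⁻⁹)² + (1.94×10⁻⁹)²] = 4.20×10⁻⁹ V = 4.20 nV

4.20 nV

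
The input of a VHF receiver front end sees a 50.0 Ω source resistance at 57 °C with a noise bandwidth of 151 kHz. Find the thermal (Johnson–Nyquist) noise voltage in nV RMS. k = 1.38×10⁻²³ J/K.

T = 57 °C + 273.15 = 330.15 K
V_n = √(4kTRB)
4kTRB = 4 × 1.38×10⁻²³ × 330.15 × 5.00×10¹ × 1.51×10⁵ = 1.38×10⁻¹³ V²
V_n = √(1.38×10⁻¹³) = 3.71×10⁻⁷ V = 371 nV

371 nV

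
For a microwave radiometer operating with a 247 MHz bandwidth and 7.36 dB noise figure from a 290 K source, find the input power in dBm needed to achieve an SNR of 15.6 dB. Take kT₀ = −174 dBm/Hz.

Sensitivity = −174 + 10 log₁₀(B) + NF + SNR_min
= −174 + 83.93 + 7.36 + 15.6
= −67.11 dBm → −67.1 dBm

−67.1 dBm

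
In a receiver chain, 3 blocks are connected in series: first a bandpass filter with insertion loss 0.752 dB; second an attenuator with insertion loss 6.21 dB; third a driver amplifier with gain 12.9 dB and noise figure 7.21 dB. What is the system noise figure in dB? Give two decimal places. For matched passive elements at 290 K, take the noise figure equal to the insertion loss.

14.17 dB

Convert to linear (a loss of L dB is a gain of −L dB): F_i = 10^(NF_i/10), G_i = 10^(G_i,dB/10)
  Stage 1: F_1 = 10^(0.752/10) = 1.189, G_1 = 10^(−0.752/10) = 0.8410
  Stage 2: F_2 = 10^(6.21/10) = 4.178, G_2 = 10^(−6.21/10) = 0.2393
  Stage 3: F_3 = 10^(7.21/10) = 5.260, G_3 = 10^(12.9/10) = 19.50
Friis cascade:
  F = 1.189 + (4.178 − 1)/0.8410 + (5.260 − 1)/0.2013 = 26.13
NF = 10 log₁₀(26.13) = 14.17 dB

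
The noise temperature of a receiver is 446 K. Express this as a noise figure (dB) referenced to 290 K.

F = 1 + T_e/T₀ = 1 + 446/290 = 2.53793
NF = 10 log₁₀(2.53793) = 4.04 dB

4.04 dB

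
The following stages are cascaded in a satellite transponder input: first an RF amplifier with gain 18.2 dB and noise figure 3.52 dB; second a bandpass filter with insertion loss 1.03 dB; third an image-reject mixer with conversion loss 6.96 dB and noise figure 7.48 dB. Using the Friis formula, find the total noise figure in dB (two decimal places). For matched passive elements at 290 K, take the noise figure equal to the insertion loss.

Convert to linear (a loss of L dB is a gain of −L dB): F_i = 10^(NF_i/10), G_i = 10^(G_i,dB/10)
  Stage 1: F_1 = 10^(3.52/10) = 2.249, G_1 = 10^(18.2/10) = 66.07
  Stage 2: F_2 = 10^(1.03/10) = 1.268, G_2 = 10^(−1.03/10) = 0.7889
  Stage 3: F_3 = 10^(7.48/10) = 5.598, G_3 = 10^(−6.96/10) = 0.2014
Friis cascade:
  F = 2.249 + (1.268 − 1)/66.07 + (5.598 − 1)/52.12 = 2.341
NF = 10 log₁₀(2.341) = 3.69 dB

3.69 dB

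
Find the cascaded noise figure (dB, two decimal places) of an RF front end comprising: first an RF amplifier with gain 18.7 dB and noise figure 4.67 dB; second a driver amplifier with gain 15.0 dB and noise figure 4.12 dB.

4.70 dB

Convert to linear (a loss of L dB is a gain of −L dB): F_i = 10^(NF_i/10), G_i = 10^(G_i,dB/10)
  Stage 1: F_1 = 10^(4.67/10) = 2.931, G_1 = 10^(18.7/10) = 74.13
  Stage 2: F_2 = 10^(4.12/10) = 2.582, G_2 = 10^(15.0/10) = 31.62
Friis cascade:
  F = 2.931 + (2.582 − 1)/74.13 = 2.952
NF = 10 log₁₀(2.952) = 4.70 dB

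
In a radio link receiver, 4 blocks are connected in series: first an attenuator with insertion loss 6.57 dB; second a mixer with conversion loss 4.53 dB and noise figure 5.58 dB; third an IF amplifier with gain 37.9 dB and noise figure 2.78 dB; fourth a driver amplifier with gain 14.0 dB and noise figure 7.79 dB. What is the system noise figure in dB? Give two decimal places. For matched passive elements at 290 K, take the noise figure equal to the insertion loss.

14.47 dB

Convert to linear (a loss of L dB is a gain of −L dB): F_i = 10^(NF_i/10), G_i = 10^(G_i,dB/10)
  Stage 1: F_1 = 10^(6.57/10) = 4.539, G_1 = 10^(−6.57/10) = 0.2203
  Stage 2: F_2 = 10^(5.58/10) = 3.614, G_2 = 10^(−4.53/10) = 0.3524
  Stage 3: F_3 = 10^(2.78/10) = 1.897, G_3 = 10^(37.9/10) = 6166
  Stage 4: F_4 = 10^(7.79/10) = 6.012, G_4 = 10^(14.0/10) = 25.12
Friis cascade:
  F = 4.539 + (3.614 − 1)/0.2203 + (1.897 − 1)/0.07762 + (6.012 − 1)/478.6 = 27.97
NF = 10 log₁₀(27.97) = 14.47 dB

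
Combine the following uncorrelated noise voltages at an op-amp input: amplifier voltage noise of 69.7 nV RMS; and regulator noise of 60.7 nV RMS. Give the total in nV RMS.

92.4 nV

Uncorrelated sources add in power (mean-square): V_tot = √(ΣV_i²)
V_tot = √[(6.97×10⁻⁸)² + (6.07×10⁻⁸)²] = 9.24×10⁻⁸ V = 92.4 nV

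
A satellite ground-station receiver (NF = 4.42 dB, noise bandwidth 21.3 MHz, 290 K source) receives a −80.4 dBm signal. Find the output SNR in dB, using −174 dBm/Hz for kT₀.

Noise floor: N = −174 + 10 log₁₀(B) + NF
10 log₁₀(2.13×10⁷) = 73.28 dB
N = −174 + 73.28 + 4.42 = −96.30 dBm
SNR = P_sig − N = −80.4 − (−96.30) = 15.90 dB → 15.9 dB

15.9 dB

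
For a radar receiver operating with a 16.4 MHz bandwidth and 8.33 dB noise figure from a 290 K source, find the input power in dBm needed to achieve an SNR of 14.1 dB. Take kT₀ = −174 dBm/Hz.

−79.4 dBm

Sensitivity = −174 + 10 log₁₀(B) + NF + SNR_min
= −174 + 72.15 + 8.33 + 14.1
= −79.42 dBm → −79.4 dBm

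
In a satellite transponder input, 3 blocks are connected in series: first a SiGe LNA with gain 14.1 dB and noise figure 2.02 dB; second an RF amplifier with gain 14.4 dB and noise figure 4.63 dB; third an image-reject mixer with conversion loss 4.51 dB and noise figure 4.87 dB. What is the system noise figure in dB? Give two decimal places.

2.23 dB

Convert to linear (a loss of L dB is a gain of −L dB): F_i = 10^(NF_i/10), G_i = 10^(G_i,dB/10)
  Stage 1: F_1 = 10^(2.02/10) = 1.592, G_1 = 10^(14.1/10) = 25.70
  Stage 2: F_2 = 10^(4.63/10) = 2.904, G_2 = 10^(14.4/10) = 27.54
  Stage 3: F_3 = 10^(4.87/10) = 3.069, G_3 = 10^(−4.51/10) = 0.3540
Friis cascade:
  F = 1.592 + (2.904 − 1)/25.70 + (3.069 − 1)/707.9 = 1.669
NF = 10 log₁₀(1.669) = 2.23 dB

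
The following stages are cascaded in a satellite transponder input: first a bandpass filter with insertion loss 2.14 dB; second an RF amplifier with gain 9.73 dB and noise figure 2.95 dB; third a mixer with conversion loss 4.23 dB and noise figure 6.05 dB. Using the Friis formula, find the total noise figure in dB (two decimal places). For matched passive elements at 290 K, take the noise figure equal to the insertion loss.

Convert to linear (a loss of L dB is a gain of −L dB): F_i = 10^(NF_i/10), G_i = 10^(G_i,dB/10)
  Stage 1: F_1 = 10^(2.14/10) = 1.637, G_1 = 10^(−2.14/10) = 0.6109
  Stage 2: F_2 = 10^(2.95/10) = 1.972, G_2 = 10^(9.73/10) = 9.397
  Stage 3: F_3 = 10^(6.05/10) = 4.027, G_3 = 10^(−4.23/10) = 0.3776
Friis cascade:
  F = 1.637 + (1.972 − 1)/0.6109 + (4.027 − 1)/5.741 = 3.756
NF = 10 log₁₀(3.756) = 5.75 dB

5.75 dB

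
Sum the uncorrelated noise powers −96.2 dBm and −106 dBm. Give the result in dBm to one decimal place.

Convert to linear, add, convert back:
P₁ = 2.40×10⁻¹³ W, P₂ = 2.51×10⁻¹⁴ W
P_tot = 2.65×10⁻¹³ W → 10 log₁₀(P_tot / 10⁻³) = −95.8 dBm

−95.8 dBm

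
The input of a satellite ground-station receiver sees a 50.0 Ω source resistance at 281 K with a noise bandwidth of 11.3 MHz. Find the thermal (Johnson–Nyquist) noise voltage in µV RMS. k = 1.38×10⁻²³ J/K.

V_n = √(4kTRB)
4kTRB = 4 × 1.38×10⁻²³ × 281 × 5.00×10¹ × 1.13×10⁷ = 8.76×10⁻¹² V²
V_n = √(8.76×10⁻¹²) = 2.96×10⁻⁶ V = 2.96 µV

2.96 µV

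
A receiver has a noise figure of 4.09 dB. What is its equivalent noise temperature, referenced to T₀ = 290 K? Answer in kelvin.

454 K

F = 10^(4.09/10) = 2.56448
T_e = (F − 1)·T₀ = (2.56448 − 1) × 290 = 454 K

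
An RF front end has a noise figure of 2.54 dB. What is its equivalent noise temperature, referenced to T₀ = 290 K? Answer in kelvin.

230 K

F = 10^(2.54/10) = 1.79473
T_e = (F − 1)·T₀ = (1.79473 − 1) × 290 = 230 K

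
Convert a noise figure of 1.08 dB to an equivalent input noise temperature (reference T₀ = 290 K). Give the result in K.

F = 10^(1.08/10) = 1.28233
T_e = (F − 1)·T₀ = (1.28233 − 1) × 290 = 81.9 K

81.9 K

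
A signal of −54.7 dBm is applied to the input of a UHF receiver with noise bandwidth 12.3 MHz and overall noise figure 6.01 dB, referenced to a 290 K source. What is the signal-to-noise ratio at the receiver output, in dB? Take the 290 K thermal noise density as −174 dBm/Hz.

42.4 dB

Noise floor: N = −174 + 10 log₁₀(B) + NF
10 log₁₀(1.23×10⁷) = 70.9 dB
N = −174 + 70.9 + 6.01 = −97.09 dBm
SNR = P_sig − N = −54.7 − (−97.09) = 42.39 dB → 42.4 dB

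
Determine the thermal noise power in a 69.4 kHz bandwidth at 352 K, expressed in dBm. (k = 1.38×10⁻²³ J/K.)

P_n = kTB = 1.38×10⁻²³ × 352 × 6.94×10⁴ = 3.37×10⁻¹⁶ W
In dBm: 10 log₁₀(3.37×10⁻¹⁶ / 10⁻³) = −124.7 dBm

−124.7 dBm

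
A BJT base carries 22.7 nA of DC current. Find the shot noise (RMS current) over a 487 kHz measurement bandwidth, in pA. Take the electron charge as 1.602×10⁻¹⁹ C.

59.5 pA

I_n = √(2qI·B)
2qI·B = 2 × 1.602×10⁻¹⁹ × 2.27×10⁻⁸ × 4.87×10⁵ = 3.54×10⁻²¹ A²
I_n = √(3.54×10⁻²¹) = 5.95×10⁻¹¹ A = 59.5 pA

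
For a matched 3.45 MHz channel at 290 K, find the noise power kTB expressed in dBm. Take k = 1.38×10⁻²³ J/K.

−108.6 dBm

P_n = kTB = 1.38×10⁻²³ × 290 × 3.45×10⁶ = 1.38×10⁻¹⁴ W
In dBm: 10 log₁₀(1.38×10⁻¹⁴ / 10⁻³) = −108.6 dBm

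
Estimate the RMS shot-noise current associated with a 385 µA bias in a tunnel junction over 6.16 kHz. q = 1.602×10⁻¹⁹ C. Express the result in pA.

I_n = √(2qI·B)
2qI·B = 2 × 1.602×10⁻¹⁹ × 3.85×10⁻⁴ × 6.16×10³ = 7.60×10⁻¹⁹ A²
I_n = √(7.60×10⁻¹⁹) = 8.72×10⁻¹⁰ A = 872 pA

872 pA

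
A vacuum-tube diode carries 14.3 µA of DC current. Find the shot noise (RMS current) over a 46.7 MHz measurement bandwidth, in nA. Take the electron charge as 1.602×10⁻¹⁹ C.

14.6 nA

I_n = √(2qI·B)
2qI·B = 2 × 1.602×10⁻¹⁹ × 1.43×10⁻⁵ × 4.67×10⁷ = 2.14×10⁻¹⁶ A²
I_n = √(2.14×10⁻¹⁶) = 1.46×10⁻⁸ A = 14.6 nA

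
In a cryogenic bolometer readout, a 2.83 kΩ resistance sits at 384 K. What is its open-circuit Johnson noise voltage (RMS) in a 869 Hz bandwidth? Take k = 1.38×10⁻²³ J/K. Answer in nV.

228 nV

V_n = √(4kTRB)
4kTRB = 4 × 1.38×10⁻²³ × 384 × 2.83×10³ × 8.69×10² = 5.21×10⁻¹⁴ V²
V_n = √(5.21×10⁻¹⁴) = 2.28×10⁻⁷ V = 228 nV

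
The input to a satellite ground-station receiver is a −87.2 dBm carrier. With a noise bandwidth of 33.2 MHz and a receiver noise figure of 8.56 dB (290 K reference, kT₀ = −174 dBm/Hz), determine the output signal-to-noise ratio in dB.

3.0 dB

Noise floor: N = −174 + 10 log₁₀(B) + NF
10 log₁₀(3.32×10⁷) = 75.21 dB
N = −174 + 75.21 + 8.56 = −90.23 dBm
SNR = P_sig − N = −87.2 − (−90.23) = 3.03 dB → 3.0 dB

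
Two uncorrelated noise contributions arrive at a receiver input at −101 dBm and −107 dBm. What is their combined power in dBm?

−100.0 dBm

Convert to linear, add, convert back:
P₁ = 7.94×10⁻¹⁴ W, P₂ = 2.00×10⁻¹⁴ W
P_tot = 9.94×10⁻¹⁴ W → 10 log₁₀(P_tot / 10⁻³) = −100.0 dBm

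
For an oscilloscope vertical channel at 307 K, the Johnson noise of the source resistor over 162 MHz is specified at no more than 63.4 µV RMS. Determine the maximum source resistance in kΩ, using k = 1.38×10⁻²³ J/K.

1.46 kΩ

Johnson–Nyquist: V_n = √(4kTRB) ⇒ R = V_n² / (4kTB)
4kTB = 4 × 1.38×10⁻²³ × 307 × 1.62×10⁸ = 2.75×10⁻¹²
R = (6.34×10⁻⁵)² / 2.75×10⁻¹² = 1.46×10³ Ω = 1.46 kΩ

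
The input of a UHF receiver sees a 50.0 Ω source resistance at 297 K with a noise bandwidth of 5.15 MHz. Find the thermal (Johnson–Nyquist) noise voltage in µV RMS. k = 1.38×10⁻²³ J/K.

2.05 µV

V_n = √(4kTRB)
4kTRB = 4 × 1.38×10⁻²³ × 297 × 5.00×10¹ × 5.15×10⁶ = 4.22×10⁻¹² V²
V_n = √(4.22×10⁻¹²) = 2.05×10⁻⁶ V = 2.05 µV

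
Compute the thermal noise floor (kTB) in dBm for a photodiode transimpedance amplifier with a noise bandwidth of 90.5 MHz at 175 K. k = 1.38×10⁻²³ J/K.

−96.6 dBm

P_n = kTB = 1.38×10⁻²³ × 175 × 9.05×10⁷ = 2.19×10⁻¹³ W
In dBm: 10 log₁₀(2.19×10⁻¹³ / 10⁻³) = −96.6 dBm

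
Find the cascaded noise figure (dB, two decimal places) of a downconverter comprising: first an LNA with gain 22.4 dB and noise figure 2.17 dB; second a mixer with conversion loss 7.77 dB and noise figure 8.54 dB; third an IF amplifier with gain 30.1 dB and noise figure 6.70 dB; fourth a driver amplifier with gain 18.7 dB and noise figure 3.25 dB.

Convert to linear (a loss of L dB is a gain of −L dB): F_i = 10^(NF_i/10), G_i = 10^(G_i,dB/10)
  Stage 1: F_1 = 10^(2.17/10) = 1.648, G_1 = 10^(22.4/10) = 173.8
  Stage 2: F_2 = 10^(8.54/10) = 7.145, G_2 = 10^(−7.77/10) = 0.1671
  Stage 3: F_3 = 10^(6.70/10) = 4.677, G_3 = 10^(30.1/10) = 1023
  Stage 4: F_4 = 10^(3.25/10) = 2.113, G_4 = 10^(18.7/10) = 74.13
Friis cascade:
  F = 1.648 + (7.145 − 1)/173.8 + (4.677 − 1)/29.04 + (2.113 − 1)/2.972×10⁴ = 1.810
NF = 10 log₁₀(1.810) = 2.58 dB

2.58 dB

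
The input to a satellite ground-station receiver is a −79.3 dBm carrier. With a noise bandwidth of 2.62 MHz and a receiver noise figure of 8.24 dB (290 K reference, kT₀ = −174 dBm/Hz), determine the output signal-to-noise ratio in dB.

Noise floor: N = −174 + 10 log₁₀(B) + NF
10 log₁₀(2.62×10⁶) = 64.18 dB
N = −174 + 64.18 + 8.24 = −101.58 dBm
SNR = P_sig − N = −79.3 − (−101.58) = 22.28 dB → 22.3 dB

22.3 dB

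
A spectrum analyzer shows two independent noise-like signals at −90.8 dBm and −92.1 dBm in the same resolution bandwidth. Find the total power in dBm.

Convert to linear, add, convert back:
P₁ = 8.32×10⁻¹³ W, P₂ = 6.17×10⁻¹³ W
P_tot = 1.45×10⁻¹² W → 10 log₁₀(P_tot / 10⁻³) = −88.4 dBm

−88.4 dBm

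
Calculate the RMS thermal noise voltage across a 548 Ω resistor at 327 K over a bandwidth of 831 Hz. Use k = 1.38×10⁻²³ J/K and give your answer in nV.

V_n = √(4kTRB)
4kTRB = 4 × 1.38×10⁻²³ × 327 × 5.48×10² × 8.31×10² = 8.22×10⁻¹⁵ V²
V_n = √(8.22×10⁻¹⁵) = 9.07×10⁻⁸ V = 90.7 nV

90.7 nV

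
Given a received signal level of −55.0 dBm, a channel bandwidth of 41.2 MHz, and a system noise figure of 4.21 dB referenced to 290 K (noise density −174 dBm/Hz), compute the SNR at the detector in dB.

38.6 dB

Noise floor: N = −174 + 10 log₁₀(B) + NF
10 log₁₀(4.12×10⁷) = 76.15 dB
N = −174 + 76.15 + 4.21 = −93.64 dBm
SNR = P_sig − N = −55.0 − (−93.64) = 38.64 dB → 38.6 dB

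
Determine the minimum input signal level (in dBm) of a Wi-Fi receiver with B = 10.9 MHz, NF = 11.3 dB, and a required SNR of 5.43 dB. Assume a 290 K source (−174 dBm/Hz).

−86.9 dBm

Sensitivity = −174 + 10 log₁₀(B) + NF + SNR_min
= −174 + 70.37 + 11.3 + 5.43
= −86.90 dBm → −86.9 dBm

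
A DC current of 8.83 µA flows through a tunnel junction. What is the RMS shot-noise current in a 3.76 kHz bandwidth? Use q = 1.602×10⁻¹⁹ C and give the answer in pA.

103 pA

I_n = √(2qI·B)
2qI·B = 2 × 1.602×10⁻¹⁹ × 8.83×10⁻⁶ × 3.76×10³ = 1.06×10⁻²⁰ A²
I_n = √(1.06×10⁻²⁰) = 1.03×10⁻¹⁰ A = 103 pA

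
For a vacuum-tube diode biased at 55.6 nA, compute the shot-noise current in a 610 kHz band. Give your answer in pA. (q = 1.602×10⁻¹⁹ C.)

104 pA

I_n = √(2qI·B)
2qI·B = 2 × 1.602×10⁻¹⁹ × 5.56×10⁻⁸ × 6.10×10⁵ = 1.09×10⁻²⁰ A²
I_n = √(1.09×10⁻²⁰) = 1.04×10⁻¹⁰ A = 104 pA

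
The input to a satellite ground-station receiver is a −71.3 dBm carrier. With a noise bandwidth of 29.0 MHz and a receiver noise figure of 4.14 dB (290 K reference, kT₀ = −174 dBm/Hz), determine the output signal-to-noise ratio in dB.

Noise floor: N = −174 + 10 log₁₀(B) + NF
10 log₁₀(2.90×10⁷) = 74.62 dB
N = −174 + 74.62 + 4.14 = −95.24 dBm
SNR = P_sig − N = −71.3 − (−95.24) = 23.94 dB → 23.9 dB

23.9 dB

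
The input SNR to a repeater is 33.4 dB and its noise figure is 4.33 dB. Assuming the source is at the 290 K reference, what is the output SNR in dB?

By definition F = SNR_in/SNR_out, so in dB: SNR_out = SNR_in − NF
SNR_out = 33.4 − 4.33 = 29.07 dB

29.07 dB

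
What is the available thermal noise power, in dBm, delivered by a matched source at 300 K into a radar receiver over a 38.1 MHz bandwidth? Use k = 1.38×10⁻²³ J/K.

−98.0 dBm

P_n = kTB = 1.38×10⁻²³ × 300 × 3.81×10⁷ = 1.58×10⁻¹³ W
In dBm: 10 log₁₀(1.58×10⁻¹³ / 10⁻³) = −98.0 dBm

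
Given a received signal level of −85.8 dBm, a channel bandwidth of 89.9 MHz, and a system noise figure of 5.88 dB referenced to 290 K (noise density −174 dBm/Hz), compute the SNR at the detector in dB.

2.8 dB

Noise floor: N = −174 + 10 log₁₀(B) + NF
10 log₁₀(8.99×10⁷) = 79.54 dB
N = −174 + 79.54 + 5.88 = −88.58 dBm
SNR = P_sig − N = −85.8 − (−88.58) = 2.78 dB → 2.8 dB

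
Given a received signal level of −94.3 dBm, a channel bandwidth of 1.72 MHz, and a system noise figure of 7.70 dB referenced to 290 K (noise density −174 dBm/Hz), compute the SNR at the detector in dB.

9.6 dB

Noise floor: N = −174 + 10 log₁₀(B) + NF
10 log₁₀(1.72×10⁶) = 62.36 dB
N = −174 + 62.36 + 7.70 = −103.94 dBm
SNR = P_sig − N = −94.3 − (−103.94) = 9.64 dB → 9.6 dB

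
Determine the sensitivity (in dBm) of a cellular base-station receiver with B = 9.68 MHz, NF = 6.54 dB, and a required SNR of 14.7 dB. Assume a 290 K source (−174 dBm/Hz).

−82.9 dBm

Sensitivity = −174 + 10 log₁₀(B) + NF + SNR_min
= −174 + 69.86 + 6.54 + 14.7
= −82.90 dBm → −82.9 dBm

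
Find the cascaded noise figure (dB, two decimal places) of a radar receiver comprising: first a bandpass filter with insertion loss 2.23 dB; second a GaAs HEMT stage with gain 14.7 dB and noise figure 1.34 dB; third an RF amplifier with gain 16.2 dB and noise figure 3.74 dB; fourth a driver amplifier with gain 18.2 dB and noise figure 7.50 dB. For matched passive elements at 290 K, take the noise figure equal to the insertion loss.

Convert to linear (a loss of L dB is a gain of −L dB): F_i = 10^(NF_i/10), G_i = 10^(G_i,dB/10)
  Stage 1: F_1 = 10^(2.23/10) = 1.671, G_1 = 10^(−2.23/10) = 0.5984
  Stage 2: F_2 = 10^(1.34/10) = 1.361, G_2 = 10^(14.7/10) = 29.51
  Stage 3: F_3 = 10^(3.74/10) = 2.366, G_3 = 10^(16.2/10) = 41.69
  Stage 4: F_4 = 10^(7.50/10) = 5.623, G_4 = 10^(18.2/10) = 66.07
Friis cascade:
  F = 1.671 + (1.361 − 1)/0.5984 + (2.366 − 1)/17.66 + (5.623 − 1)/736.2 = 2.359
NF = 10 log₁₀(2.359) = 3.73 dB

3.73 dB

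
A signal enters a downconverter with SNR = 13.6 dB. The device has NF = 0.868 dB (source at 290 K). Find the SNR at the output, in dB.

By definition F = SNR_in/SNR_out, so in dB: SNR_out = SNR_in − NF
SNR_out = 13.6 − 0.868 = 12.732 dB

12.732 dB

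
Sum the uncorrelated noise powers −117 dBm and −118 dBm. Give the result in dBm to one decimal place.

−114.5 dBm

Convert to linear, add, convert back:
P₁ = 2.00×10⁻¹⁵ W, P₂ = 1.58×10⁻¹⁵ W
P_tot = 3.58×10⁻¹⁵ W → 10 log₁₀(P_tot / 10⁻³) = −114.5 dBm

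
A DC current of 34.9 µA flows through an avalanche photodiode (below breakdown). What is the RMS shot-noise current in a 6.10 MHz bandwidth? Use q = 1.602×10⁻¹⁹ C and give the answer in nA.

I_n = √(2qI·B)
2qI·B = 2 × 1.602×10⁻¹⁹ × 3.49×10⁻⁵ × 6.10×10⁶ = 6.82×10⁻¹⁷ A²
I_n = √(6.82×10⁻¹⁷) = 8.26×10⁻⁹ A = 8.26 nA

8.26 nA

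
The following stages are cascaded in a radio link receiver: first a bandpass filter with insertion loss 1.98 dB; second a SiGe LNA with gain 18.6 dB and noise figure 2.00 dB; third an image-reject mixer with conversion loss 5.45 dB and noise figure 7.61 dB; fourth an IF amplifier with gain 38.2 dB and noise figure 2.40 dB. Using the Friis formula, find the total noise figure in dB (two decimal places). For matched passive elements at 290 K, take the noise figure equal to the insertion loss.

4.25 dB

Convert to linear (a loss of L dB is a gain of −L dB): F_i = 10^(NF_i/10), G_i = 10^(G_i,dB/10)
  Stage 1: F_1 = 10^(1.98/10) = 1.578, G_1 = 10^(−1.98/10) = 0.6339
  Stage 2: F_2 = 10^(2.00/10) = 1.585, G_2 = 10^(18.6/10) = 72.44
  Stage 3: F_3 = 10^(7.61/10) = 5.768, G_3 = 10^(−5.45/10) = 0.2851
  Stage 4: F_4 = 10^(2.40/10) = 1.738, G_4 = 10^(38.2/10) = 6607
Friis cascade:
  F = 1.578 + (1.585 − 1)/0.6339 + (5.768 − 1)/45.92 + (1.738 − 1)/13.09 = 2.661
NF = 10 log₁₀(2.661) = 4.25 dB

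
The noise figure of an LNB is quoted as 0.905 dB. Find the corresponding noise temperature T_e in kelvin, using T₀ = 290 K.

F = 10^(0.905/10) = 1.23169
T_e = (F − 1)·T₀ = (1.23169 − 1) × 290 = 67.2 K

67.2 K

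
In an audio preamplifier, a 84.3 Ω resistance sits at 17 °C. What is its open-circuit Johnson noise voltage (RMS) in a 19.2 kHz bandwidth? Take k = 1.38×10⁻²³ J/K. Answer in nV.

T = 17 °C + 273.15 = 290.15 K
V_n = √(4kTRB)
4kTRB = 4 × 1.38×10⁻²³ × 290.15 × 8.43×10¹ × 1.92×10⁴ = 2.59×10⁻¹⁴ V²
V_n = √(2.59×10⁻¹⁴) = 1.61×10⁻⁷ V = 161 nV

161 nV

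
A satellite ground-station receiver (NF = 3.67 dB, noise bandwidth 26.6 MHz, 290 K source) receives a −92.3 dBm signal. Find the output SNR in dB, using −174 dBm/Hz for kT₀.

3.8 dB

Noise floor: N = −174 + 10 log₁₀(B) + NF
10 log₁₀(2.66×10⁷) = 74.25 dB
N = −174 + 74.25 + 3.67 = −96.08 dBm
SNR = P_sig − N = −92.3 − (−96.08) = 3.78 dB → 3.8 dB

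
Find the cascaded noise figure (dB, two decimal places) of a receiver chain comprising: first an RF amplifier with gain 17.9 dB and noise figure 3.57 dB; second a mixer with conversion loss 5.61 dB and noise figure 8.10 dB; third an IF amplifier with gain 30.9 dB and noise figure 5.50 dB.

Convert to linear (a loss of L dB is a gain of −L dB): F_i = 10^(NF_i/10), G_i = 10^(G_i,dB/10)
  Stage 1: F_1 = 10^(3.57/10) = 2.275, G_1 = 10^(17.9/10) = 61.66
  Stage 2: F_2 = 10^(8.10/10) = 6.457, G_2 = 10^(−5.61/10) = 0.2748
  Stage 3: F_3 = 10^(5.50/10) = 3.548, G_3 = 10^(30.9/10) = 1230
Friis cascade:
  F = 2.275 + (6.457 − 1)/61.66 + (3.548 − 1)/16.94 = 2.514
NF = 10 log₁₀(2.514) = 4.00 dB

4.00 dB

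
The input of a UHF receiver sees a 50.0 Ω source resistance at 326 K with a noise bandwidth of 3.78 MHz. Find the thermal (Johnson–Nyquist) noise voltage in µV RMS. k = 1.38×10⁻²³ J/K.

V_n = √(4kTRB)
4kTRB = 4 × 1.38×10⁻²³ × 326 × 5.00×10¹ × 3.78×10⁶ = 3.40×10⁻¹² V²
V_n = √(3.40×10⁻¹²) = 1.84×10⁻⁶ V = 1.84 µV

1.84 µV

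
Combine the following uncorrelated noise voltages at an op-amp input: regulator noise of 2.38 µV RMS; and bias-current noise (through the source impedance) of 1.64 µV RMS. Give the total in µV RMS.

2.89 µV

Uncorrelated sources add in power (mean-square): V_tot = √(ΣV_i²)
V_tot = √[(2.38×10⁻⁶)² + (1.64×10⁻⁶)²] = 2.89×10⁻⁶ V = 2.89 µV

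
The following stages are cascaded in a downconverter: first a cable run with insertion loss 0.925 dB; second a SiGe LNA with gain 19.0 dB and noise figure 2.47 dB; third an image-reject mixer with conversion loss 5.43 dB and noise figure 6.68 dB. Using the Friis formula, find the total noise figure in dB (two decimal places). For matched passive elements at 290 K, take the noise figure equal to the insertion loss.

3.51 dB

Convert to linear (a loss of L dB is a gain of −L dB): F_i = 10^(NF_i/10), G_i = 10^(G_i,dB/10)
  Stage 1: F_1 = 10^(0.925/10) = 1.237, G_1 = 10^(−0.925/10) = 0.8082
  Stage 2: F_2 = 10^(2.47/10) = 1.766, G_2 = 10^(19.0/10) = 79.43
  Stage 3: F_3 = 10^(6.68/10) = 4.656, G_3 = 10^(−5.43/10) = 0.2864
Friis cascade:
  F = 1.237 + (1.766 − 1)/0.8082 + (4.656 − 1)/64.19 = 2.242
NF = 10 log₁₀(2.242) = 3.51 dB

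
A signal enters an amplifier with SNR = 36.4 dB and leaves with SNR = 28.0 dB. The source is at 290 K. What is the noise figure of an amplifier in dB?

8.4 dB

NF (dB) = SNR_in(dB) − SNR_out(dB) when the source is at T₀
NF = 36.4 − 28.0 = 8.4 dB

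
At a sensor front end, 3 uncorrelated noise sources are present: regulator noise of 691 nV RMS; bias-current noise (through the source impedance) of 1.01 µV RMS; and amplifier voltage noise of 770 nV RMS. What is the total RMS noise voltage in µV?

1.45 µV

Uncorrelated sources add in power (mean-square): V_tot = √(ΣV_i²)
V_tot = √[(6.91×10⁻⁷)² + (1.01×10⁻⁶)² + (7.70×10⁻⁷)²] = 1.45×10⁻⁶ V = 1.45 µV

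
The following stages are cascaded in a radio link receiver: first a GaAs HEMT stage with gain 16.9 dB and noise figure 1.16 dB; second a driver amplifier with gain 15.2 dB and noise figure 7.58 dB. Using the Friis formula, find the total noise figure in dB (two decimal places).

1.47 dB

Convert to linear (a loss of L dB is a gain of −L dB): F_i = 10^(NF_i/10), G_i = 10^(G_i,dB/10)
  Stage 1: F_1 = 10^(1.16/10) = 1.306, G_1 = 10^(16.9/10) = 48.98
  Stage 2: F_2 = 10^(7.58/10) = 5.728, G_2 = 10^(15.2/10) = 33.11
Friis cascade:
  F = 1.306 + (5.728 − 1)/48.98 = 1.403
NF = 10 log₁₀(1.403) = 1.47 dB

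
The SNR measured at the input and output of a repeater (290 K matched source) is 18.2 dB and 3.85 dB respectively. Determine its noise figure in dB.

NF (dB) = SNR_in(dB) − SNR_out(dB) when the source is at T₀
NF = 18.2 − 3.85 = 14.35 dB

14.35 dB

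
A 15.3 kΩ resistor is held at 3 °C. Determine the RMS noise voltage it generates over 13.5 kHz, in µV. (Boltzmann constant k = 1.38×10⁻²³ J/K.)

T = 3 °C + 273.15 = 276.15 K
V_n = √(4kTRB)
4kTRB = 4 × 1.38×10⁻²³ × 276.15 × 1.53×10⁴ × 1.35×10⁴ = 3.15×10⁻¹² V²
V_n = √(3.15×10⁻¹²) = 1.77×10⁻⁶ V = 1.77 µV

1.77 µV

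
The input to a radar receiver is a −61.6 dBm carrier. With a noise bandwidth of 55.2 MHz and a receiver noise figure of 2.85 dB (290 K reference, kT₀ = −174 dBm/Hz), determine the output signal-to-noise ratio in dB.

Noise floor: N = −174 + 10 log₁₀(B) + NF
10 log₁₀(5.52×10⁷) = 77.42 dB
N = −174 + 77.42 + 2.85 = −93.73 dBm
SNR = P_sig − N = −61.6 − (−93.73) = 32.13 dB → 32.1 dB

32.1 dB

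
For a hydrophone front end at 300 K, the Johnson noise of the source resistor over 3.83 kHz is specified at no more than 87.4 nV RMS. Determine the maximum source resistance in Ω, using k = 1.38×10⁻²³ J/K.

Johnson–Nyquist: V_n = √(4kTRB) ⇒ R = V_n² / (4kTB)
4kTB = 4 × 1.38×10⁻²³ × 300 × 3.83×10³ = 6.34×10⁻¹⁷
R = (8.74×10⁻⁸)² / 6.34×10⁻¹⁷ = 1.20×10² Ω = 120 Ω

120 Ω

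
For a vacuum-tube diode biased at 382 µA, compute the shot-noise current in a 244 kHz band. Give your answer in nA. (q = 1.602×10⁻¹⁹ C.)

I_n = √(2qI·B)
2qI·B = 2 × 1.602×10⁻¹⁹ × 3.82×10⁻⁴ × 2.44×10⁵ = 2.99×10⁻¹⁷ A²
I_n = √(2.99×10⁻¹⁷) = 5.46×10⁻⁹ A = 5.46 nA

5.46 nA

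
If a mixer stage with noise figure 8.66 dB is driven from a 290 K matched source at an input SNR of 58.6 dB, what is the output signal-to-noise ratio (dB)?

49.94 dB

By definition F = SNR_in/SNR_out, so in dB: SNR_out = SNR_in − NF
SNR_out = 58.6 − 8.66 = 49.94 dB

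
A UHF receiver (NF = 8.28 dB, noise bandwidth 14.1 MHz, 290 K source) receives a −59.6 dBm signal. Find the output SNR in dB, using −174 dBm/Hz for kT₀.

Noise floor: N = −174 + 10 log₁₀(B) + NF
10 log₁₀(1.41×10⁷) = 71.49 dB
N = −174 + 71.49 + 8.28 = −94.23 dBm
SNR = P_sig − N = −59.6 − (−94.23) = 34.63 dB → 34.6 dB

34.6 dB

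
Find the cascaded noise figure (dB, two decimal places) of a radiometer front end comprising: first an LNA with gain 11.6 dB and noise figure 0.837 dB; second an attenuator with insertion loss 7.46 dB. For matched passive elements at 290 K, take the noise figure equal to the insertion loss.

1.84 dB

Convert to linear (a loss of L dB is a gain of −L dB): F_i = 10^(NF_i/10), G_i = 10^(G_i,dB/10)
  Stage 1: F_1 = 10^(0.837/10) = 1.213, G_1 = 10^(11.6/10) = 14.45
  Stage 2: F_2 = 10^(7.46/10) = 5.572, G_2 = 10^(−7.46/10) = 0.1795
Friis cascade:
  F = 1.213 + (5.572 − 1)/14.45 = 1.529
NF = 10 log₁₀(1.529) = 1.84 dB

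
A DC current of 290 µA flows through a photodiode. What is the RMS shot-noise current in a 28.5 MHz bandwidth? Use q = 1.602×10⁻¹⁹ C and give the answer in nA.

I_n = √(2qI·B)
2qI·B = 2 × 1.602×10⁻¹⁹ × 2.90×10⁻⁴ × 2.85×10⁷ = 2.65×10⁻¹⁵ A²
I_n = √(2.65×10⁻¹⁵) = 5.15×10⁻⁸ A = 51.5 nA

51.5 nA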